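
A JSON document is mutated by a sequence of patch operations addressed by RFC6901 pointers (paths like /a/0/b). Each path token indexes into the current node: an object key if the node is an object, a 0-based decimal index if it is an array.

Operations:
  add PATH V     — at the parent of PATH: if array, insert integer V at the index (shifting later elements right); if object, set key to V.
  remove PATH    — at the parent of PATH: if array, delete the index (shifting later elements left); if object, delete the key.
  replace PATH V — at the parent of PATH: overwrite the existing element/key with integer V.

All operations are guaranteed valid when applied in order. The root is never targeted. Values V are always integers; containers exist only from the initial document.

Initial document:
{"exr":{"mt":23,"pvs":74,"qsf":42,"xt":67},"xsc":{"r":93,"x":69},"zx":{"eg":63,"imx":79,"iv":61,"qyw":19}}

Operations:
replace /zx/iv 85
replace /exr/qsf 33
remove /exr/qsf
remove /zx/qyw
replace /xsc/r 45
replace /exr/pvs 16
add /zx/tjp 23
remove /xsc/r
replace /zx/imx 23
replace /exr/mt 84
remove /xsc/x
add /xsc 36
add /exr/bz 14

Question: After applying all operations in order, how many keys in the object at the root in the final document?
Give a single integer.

After op 1 (replace /zx/iv 85): {"exr":{"mt":23,"pvs":74,"qsf":42,"xt":67},"xsc":{"r":93,"x":69},"zx":{"eg":63,"imx":79,"iv":85,"qyw":19}}
After op 2 (replace /exr/qsf 33): {"exr":{"mt":23,"pvs":74,"qsf":33,"xt":67},"xsc":{"r":93,"x":69},"zx":{"eg":63,"imx":79,"iv":85,"qyw":19}}
After op 3 (remove /exr/qsf): {"exr":{"mt":23,"pvs":74,"xt":67},"xsc":{"r":93,"x":69},"zx":{"eg":63,"imx":79,"iv":85,"qyw":19}}
After op 4 (remove /zx/qyw): {"exr":{"mt":23,"pvs":74,"xt":67},"xsc":{"r":93,"x":69},"zx":{"eg":63,"imx":79,"iv":85}}
After op 5 (replace /xsc/r 45): {"exr":{"mt":23,"pvs":74,"xt":67},"xsc":{"r":45,"x":69},"zx":{"eg":63,"imx":79,"iv":85}}
After op 6 (replace /exr/pvs 16): {"exr":{"mt":23,"pvs":16,"xt":67},"xsc":{"r":45,"x":69},"zx":{"eg":63,"imx":79,"iv":85}}
After op 7 (add /zx/tjp 23): {"exr":{"mt":23,"pvs":16,"xt":67},"xsc":{"r":45,"x":69},"zx":{"eg":63,"imx":79,"iv":85,"tjp":23}}
After op 8 (remove /xsc/r): {"exr":{"mt":23,"pvs":16,"xt":67},"xsc":{"x":69},"zx":{"eg":63,"imx":79,"iv":85,"tjp":23}}
After op 9 (replace /zx/imx 23): {"exr":{"mt":23,"pvs":16,"xt":67},"xsc":{"x":69},"zx":{"eg":63,"imx":23,"iv":85,"tjp":23}}
After op 10 (replace /exr/mt 84): {"exr":{"mt":84,"pvs":16,"xt":67},"xsc":{"x":69},"zx":{"eg":63,"imx":23,"iv":85,"tjp":23}}
After op 11 (remove /xsc/x): {"exr":{"mt":84,"pvs":16,"xt":67},"xsc":{},"zx":{"eg":63,"imx":23,"iv":85,"tjp":23}}
After op 12 (add /xsc 36): {"exr":{"mt":84,"pvs":16,"xt":67},"xsc":36,"zx":{"eg":63,"imx":23,"iv":85,"tjp":23}}
After op 13 (add /exr/bz 14): {"exr":{"bz":14,"mt":84,"pvs":16,"xt":67},"xsc":36,"zx":{"eg":63,"imx":23,"iv":85,"tjp":23}}
Size at the root: 3

Answer: 3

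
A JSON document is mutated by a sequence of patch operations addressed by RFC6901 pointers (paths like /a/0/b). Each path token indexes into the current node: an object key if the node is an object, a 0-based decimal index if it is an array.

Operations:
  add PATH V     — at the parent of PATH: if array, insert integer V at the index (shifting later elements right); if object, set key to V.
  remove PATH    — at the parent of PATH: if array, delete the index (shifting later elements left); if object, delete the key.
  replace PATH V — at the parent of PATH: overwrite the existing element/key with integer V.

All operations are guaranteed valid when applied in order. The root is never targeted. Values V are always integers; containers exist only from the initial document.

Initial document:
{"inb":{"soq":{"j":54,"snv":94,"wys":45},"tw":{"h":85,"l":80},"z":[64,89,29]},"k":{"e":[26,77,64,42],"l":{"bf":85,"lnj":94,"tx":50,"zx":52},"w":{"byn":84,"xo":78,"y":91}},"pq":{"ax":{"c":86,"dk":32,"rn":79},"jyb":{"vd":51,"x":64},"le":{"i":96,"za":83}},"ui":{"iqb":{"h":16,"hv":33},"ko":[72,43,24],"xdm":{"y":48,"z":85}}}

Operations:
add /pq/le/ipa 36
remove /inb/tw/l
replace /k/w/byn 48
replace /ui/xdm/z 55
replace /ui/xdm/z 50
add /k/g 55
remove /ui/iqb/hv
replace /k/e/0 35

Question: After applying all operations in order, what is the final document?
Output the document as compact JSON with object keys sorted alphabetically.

Answer: {"inb":{"soq":{"j":54,"snv":94,"wys":45},"tw":{"h":85},"z":[64,89,29]},"k":{"e":[35,77,64,42],"g":55,"l":{"bf":85,"lnj":94,"tx":50,"zx":52},"w":{"byn":48,"xo":78,"y":91}},"pq":{"ax":{"c":86,"dk":32,"rn":79},"jyb":{"vd":51,"x":64},"le":{"i":96,"ipa":36,"za":83}},"ui":{"iqb":{"h":16},"ko":[72,43,24],"xdm":{"y":48,"z":50}}}

Derivation:
After op 1 (add /pq/le/ipa 36): {"inb":{"soq":{"j":54,"snv":94,"wys":45},"tw":{"h":85,"l":80},"z":[64,89,29]},"k":{"e":[26,77,64,42],"l":{"bf":85,"lnj":94,"tx":50,"zx":52},"w":{"byn":84,"xo":78,"y":91}},"pq":{"ax":{"c":86,"dk":32,"rn":79},"jyb":{"vd":51,"x":64},"le":{"i":96,"ipa":36,"za":83}},"ui":{"iqb":{"h":16,"hv":33},"ko":[72,43,24],"xdm":{"y":48,"z":85}}}
After op 2 (remove /inb/tw/l): {"inb":{"soq":{"j":54,"snv":94,"wys":45},"tw":{"h":85},"z":[64,89,29]},"k":{"e":[26,77,64,42],"l":{"bf":85,"lnj":94,"tx":50,"zx":52},"w":{"byn":84,"xo":78,"y":91}},"pq":{"ax":{"c":86,"dk":32,"rn":79},"jyb":{"vd":51,"x":64},"le":{"i":96,"ipa":36,"za":83}},"ui":{"iqb":{"h":16,"hv":33},"ko":[72,43,24],"xdm":{"y":48,"z":85}}}
After op 3 (replace /k/w/byn 48): {"inb":{"soq":{"j":54,"snv":94,"wys":45},"tw":{"h":85},"z":[64,89,29]},"k":{"e":[26,77,64,42],"l":{"bf":85,"lnj":94,"tx":50,"zx":52},"w":{"byn":48,"xo":78,"y":91}},"pq":{"ax":{"c":86,"dk":32,"rn":79},"jyb":{"vd":51,"x":64},"le":{"i":96,"ipa":36,"za":83}},"ui":{"iqb":{"h":16,"hv":33},"ko":[72,43,24],"xdm":{"y":48,"z":85}}}
After op 4 (replace /ui/xdm/z 55): {"inb":{"soq":{"j":54,"snv":94,"wys":45},"tw":{"h":85},"z":[64,89,29]},"k":{"e":[26,77,64,42],"l":{"bf":85,"lnj":94,"tx":50,"zx":52},"w":{"byn":48,"xo":78,"y":91}},"pq":{"ax":{"c":86,"dk":32,"rn":79},"jyb":{"vd":51,"x":64},"le":{"i":96,"ipa":36,"za":83}},"ui":{"iqb":{"h":16,"hv":33},"ko":[72,43,24],"xdm":{"y":48,"z":55}}}
After op 5 (replace /ui/xdm/z 50): {"inb":{"soq":{"j":54,"snv":94,"wys":45},"tw":{"h":85},"z":[64,89,29]},"k":{"e":[26,77,64,42],"l":{"bf":85,"lnj":94,"tx":50,"zx":52},"w":{"byn":48,"xo":78,"y":91}},"pq":{"ax":{"c":86,"dk":32,"rn":79},"jyb":{"vd":51,"x":64},"le":{"i":96,"ipa":36,"za":83}},"ui":{"iqb":{"h":16,"hv":33},"ko":[72,43,24],"xdm":{"y":48,"z":50}}}
After op 6 (add /k/g 55): {"inb":{"soq":{"j":54,"snv":94,"wys":45},"tw":{"h":85},"z":[64,89,29]},"k":{"e":[26,77,64,42],"g":55,"l":{"bf":85,"lnj":94,"tx":50,"zx":52},"w":{"byn":48,"xo":78,"y":91}},"pq":{"ax":{"c":86,"dk":32,"rn":79},"jyb":{"vd":51,"x":64},"le":{"i":96,"ipa":36,"za":83}},"ui":{"iqb":{"h":16,"hv":33},"ko":[72,43,24],"xdm":{"y":48,"z":50}}}
After op 7 (remove /ui/iqb/hv): {"inb":{"soq":{"j":54,"snv":94,"wys":45},"tw":{"h":85},"z":[64,89,29]},"k":{"e":[26,77,64,42],"g":55,"l":{"bf":85,"lnj":94,"tx":50,"zx":52},"w":{"byn":48,"xo":78,"y":91}},"pq":{"ax":{"c":86,"dk":32,"rn":79},"jyb":{"vd":51,"x":64},"le":{"i":96,"ipa":36,"za":83}},"ui":{"iqb":{"h":16},"ko":[72,43,24],"xdm":{"y":48,"z":50}}}
After op 8 (replace /k/e/0 35): {"inb":{"soq":{"j":54,"snv":94,"wys":45},"tw":{"h":85},"z":[64,89,29]},"k":{"e":[35,77,64,42],"g":55,"l":{"bf":85,"lnj":94,"tx":50,"zx":52},"w":{"byn":48,"xo":78,"y":91}},"pq":{"ax":{"c":86,"dk":32,"rn":79},"jyb":{"vd":51,"x":64},"le":{"i":96,"ipa":36,"za":83}},"ui":{"iqb":{"h":16},"ko":[72,43,24],"xdm":{"y":48,"z":50}}}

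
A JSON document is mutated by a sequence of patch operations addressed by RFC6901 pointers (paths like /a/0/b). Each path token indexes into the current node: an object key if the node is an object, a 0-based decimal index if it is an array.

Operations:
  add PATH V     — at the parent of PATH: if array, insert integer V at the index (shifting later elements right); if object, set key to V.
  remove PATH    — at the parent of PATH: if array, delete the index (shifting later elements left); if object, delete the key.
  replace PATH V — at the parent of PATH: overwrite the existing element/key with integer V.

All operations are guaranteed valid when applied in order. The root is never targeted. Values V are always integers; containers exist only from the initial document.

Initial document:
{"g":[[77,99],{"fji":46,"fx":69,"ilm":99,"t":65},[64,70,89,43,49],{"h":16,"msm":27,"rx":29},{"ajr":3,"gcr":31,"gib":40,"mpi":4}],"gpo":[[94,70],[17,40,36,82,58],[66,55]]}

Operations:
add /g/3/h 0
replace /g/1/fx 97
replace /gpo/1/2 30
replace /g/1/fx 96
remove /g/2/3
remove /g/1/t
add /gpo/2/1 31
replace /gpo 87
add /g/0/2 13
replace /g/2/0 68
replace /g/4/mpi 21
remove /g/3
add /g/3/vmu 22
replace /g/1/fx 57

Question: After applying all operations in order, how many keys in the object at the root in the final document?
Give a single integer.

Answer: 2

Derivation:
After op 1 (add /g/3/h 0): {"g":[[77,99],{"fji":46,"fx":69,"ilm":99,"t":65},[64,70,89,43,49],{"h":0,"msm":27,"rx":29},{"ajr":3,"gcr":31,"gib":40,"mpi":4}],"gpo":[[94,70],[17,40,36,82,58],[66,55]]}
After op 2 (replace /g/1/fx 97): {"g":[[77,99],{"fji":46,"fx":97,"ilm":99,"t":65},[64,70,89,43,49],{"h":0,"msm":27,"rx":29},{"ajr":3,"gcr":31,"gib":40,"mpi":4}],"gpo":[[94,70],[17,40,36,82,58],[66,55]]}
After op 3 (replace /gpo/1/2 30): {"g":[[77,99],{"fji":46,"fx":97,"ilm":99,"t":65},[64,70,89,43,49],{"h":0,"msm":27,"rx":29},{"ajr":3,"gcr":31,"gib":40,"mpi":4}],"gpo":[[94,70],[17,40,30,82,58],[66,55]]}
After op 4 (replace /g/1/fx 96): {"g":[[77,99],{"fji":46,"fx":96,"ilm":99,"t":65},[64,70,89,43,49],{"h":0,"msm":27,"rx":29},{"ajr":3,"gcr":31,"gib":40,"mpi":4}],"gpo":[[94,70],[17,40,30,82,58],[66,55]]}
After op 5 (remove /g/2/3): {"g":[[77,99],{"fji":46,"fx":96,"ilm":99,"t":65},[64,70,89,49],{"h":0,"msm":27,"rx":29},{"ajr":3,"gcr":31,"gib":40,"mpi":4}],"gpo":[[94,70],[17,40,30,82,58],[66,55]]}
After op 6 (remove /g/1/t): {"g":[[77,99],{"fji":46,"fx":96,"ilm":99},[64,70,89,49],{"h":0,"msm":27,"rx":29},{"ajr":3,"gcr":31,"gib":40,"mpi":4}],"gpo":[[94,70],[17,40,30,82,58],[66,55]]}
After op 7 (add /gpo/2/1 31): {"g":[[77,99],{"fji":46,"fx":96,"ilm":99},[64,70,89,49],{"h":0,"msm":27,"rx":29},{"ajr":3,"gcr":31,"gib":40,"mpi":4}],"gpo":[[94,70],[17,40,30,82,58],[66,31,55]]}
After op 8 (replace /gpo 87): {"g":[[77,99],{"fji":46,"fx":96,"ilm":99},[64,70,89,49],{"h":0,"msm":27,"rx":29},{"ajr":3,"gcr":31,"gib":40,"mpi":4}],"gpo":87}
After op 9 (add /g/0/2 13): {"g":[[77,99,13],{"fji":46,"fx":96,"ilm":99},[64,70,89,49],{"h":0,"msm":27,"rx":29},{"ajr":3,"gcr":31,"gib":40,"mpi":4}],"gpo":87}
After op 10 (replace /g/2/0 68): {"g":[[77,99,13],{"fji":46,"fx":96,"ilm":99},[68,70,89,49],{"h":0,"msm":27,"rx":29},{"ajr":3,"gcr":31,"gib":40,"mpi":4}],"gpo":87}
After op 11 (replace /g/4/mpi 21): {"g":[[77,99,13],{"fji":46,"fx":96,"ilm":99},[68,70,89,49],{"h":0,"msm":27,"rx":29},{"ajr":3,"gcr":31,"gib":40,"mpi":21}],"gpo":87}
After op 12 (remove /g/3): {"g":[[77,99,13],{"fji":46,"fx":96,"ilm":99},[68,70,89,49],{"ajr":3,"gcr":31,"gib":40,"mpi":21}],"gpo":87}
After op 13 (add /g/3/vmu 22): {"g":[[77,99,13],{"fji":46,"fx":96,"ilm":99},[68,70,89,49],{"ajr":3,"gcr":31,"gib":40,"mpi":21,"vmu":22}],"gpo":87}
After op 14 (replace /g/1/fx 57): {"g":[[77,99,13],{"fji":46,"fx":57,"ilm":99},[68,70,89,49],{"ajr":3,"gcr":31,"gib":40,"mpi":21,"vmu":22}],"gpo":87}
Size at the root: 2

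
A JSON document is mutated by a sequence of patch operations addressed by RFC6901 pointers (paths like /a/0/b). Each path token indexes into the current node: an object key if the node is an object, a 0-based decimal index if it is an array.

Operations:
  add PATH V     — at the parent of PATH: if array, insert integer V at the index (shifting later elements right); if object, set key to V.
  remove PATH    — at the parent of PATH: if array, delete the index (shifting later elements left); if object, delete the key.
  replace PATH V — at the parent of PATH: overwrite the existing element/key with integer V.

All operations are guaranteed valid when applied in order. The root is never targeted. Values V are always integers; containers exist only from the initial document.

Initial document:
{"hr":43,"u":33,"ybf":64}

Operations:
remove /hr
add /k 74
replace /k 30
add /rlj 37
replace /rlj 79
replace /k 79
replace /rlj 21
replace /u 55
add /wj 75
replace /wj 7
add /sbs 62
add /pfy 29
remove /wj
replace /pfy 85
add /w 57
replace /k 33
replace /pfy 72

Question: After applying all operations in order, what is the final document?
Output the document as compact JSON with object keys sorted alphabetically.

After op 1 (remove /hr): {"u":33,"ybf":64}
After op 2 (add /k 74): {"k":74,"u":33,"ybf":64}
After op 3 (replace /k 30): {"k":30,"u":33,"ybf":64}
After op 4 (add /rlj 37): {"k":30,"rlj":37,"u":33,"ybf":64}
After op 5 (replace /rlj 79): {"k":30,"rlj":79,"u":33,"ybf":64}
After op 6 (replace /k 79): {"k":79,"rlj":79,"u":33,"ybf":64}
After op 7 (replace /rlj 21): {"k":79,"rlj":21,"u":33,"ybf":64}
After op 8 (replace /u 55): {"k":79,"rlj":21,"u":55,"ybf":64}
After op 9 (add /wj 75): {"k":79,"rlj":21,"u":55,"wj":75,"ybf":64}
After op 10 (replace /wj 7): {"k":79,"rlj":21,"u":55,"wj":7,"ybf":64}
After op 11 (add /sbs 62): {"k":79,"rlj":21,"sbs":62,"u":55,"wj":7,"ybf":64}
After op 12 (add /pfy 29): {"k":79,"pfy":29,"rlj":21,"sbs":62,"u":55,"wj":7,"ybf":64}
After op 13 (remove /wj): {"k":79,"pfy":29,"rlj":21,"sbs":62,"u":55,"ybf":64}
After op 14 (replace /pfy 85): {"k":79,"pfy":85,"rlj":21,"sbs":62,"u":55,"ybf":64}
After op 15 (add /w 57): {"k":79,"pfy":85,"rlj":21,"sbs":62,"u":55,"w":57,"ybf":64}
After op 16 (replace /k 33): {"k":33,"pfy":85,"rlj":21,"sbs":62,"u":55,"w":57,"ybf":64}
After op 17 (replace /pfy 72): {"k":33,"pfy":72,"rlj":21,"sbs":62,"u":55,"w":57,"ybf":64}

Answer: {"k":33,"pfy":72,"rlj":21,"sbs":62,"u":55,"w":57,"ybf":64}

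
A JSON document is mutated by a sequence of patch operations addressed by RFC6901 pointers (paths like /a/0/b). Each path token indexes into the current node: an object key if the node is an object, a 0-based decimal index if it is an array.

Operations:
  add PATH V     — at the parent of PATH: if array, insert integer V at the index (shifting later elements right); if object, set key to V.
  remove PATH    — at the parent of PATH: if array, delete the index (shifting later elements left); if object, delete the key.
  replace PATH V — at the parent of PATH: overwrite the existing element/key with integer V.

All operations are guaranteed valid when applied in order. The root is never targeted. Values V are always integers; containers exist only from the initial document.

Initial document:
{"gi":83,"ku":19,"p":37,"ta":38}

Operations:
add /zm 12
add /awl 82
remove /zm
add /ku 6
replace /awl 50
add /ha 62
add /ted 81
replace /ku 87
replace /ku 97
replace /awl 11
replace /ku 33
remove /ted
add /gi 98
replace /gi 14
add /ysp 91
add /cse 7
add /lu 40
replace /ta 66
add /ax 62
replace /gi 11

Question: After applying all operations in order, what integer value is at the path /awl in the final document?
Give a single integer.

Answer: 11

Derivation:
After op 1 (add /zm 12): {"gi":83,"ku":19,"p":37,"ta":38,"zm":12}
After op 2 (add /awl 82): {"awl":82,"gi":83,"ku":19,"p":37,"ta":38,"zm":12}
After op 3 (remove /zm): {"awl":82,"gi":83,"ku":19,"p":37,"ta":38}
After op 4 (add /ku 6): {"awl":82,"gi":83,"ku":6,"p":37,"ta":38}
After op 5 (replace /awl 50): {"awl":50,"gi":83,"ku":6,"p":37,"ta":38}
After op 6 (add /ha 62): {"awl":50,"gi":83,"ha":62,"ku":6,"p":37,"ta":38}
After op 7 (add /ted 81): {"awl":50,"gi":83,"ha":62,"ku":6,"p":37,"ta":38,"ted":81}
After op 8 (replace /ku 87): {"awl":50,"gi":83,"ha":62,"ku":87,"p":37,"ta":38,"ted":81}
After op 9 (replace /ku 97): {"awl":50,"gi":83,"ha":62,"ku":97,"p":37,"ta":38,"ted":81}
After op 10 (replace /awl 11): {"awl":11,"gi":83,"ha":62,"ku":97,"p":37,"ta":38,"ted":81}
After op 11 (replace /ku 33): {"awl":11,"gi":83,"ha":62,"ku":33,"p":37,"ta":38,"ted":81}
After op 12 (remove /ted): {"awl":11,"gi":83,"ha":62,"ku":33,"p":37,"ta":38}
After op 13 (add /gi 98): {"awl":11,"gi":98,"ha":62,"ku":33,"p":37,"ta":38}
After op 14 (replace /gi 14): {"awl":11,"gi":14,"ha":62,"ku":33,"p":37,"ta":38}
After op 15 (add /ysp 91): {"awl":11,"gi":14,"ha":62,"ku":33,"p":37,"ta":38,"ysp":91}
After op 16 (add /cse 7): {"awl":11,"cse":7,"gi":14,"ha":62,"ku":33,"p":37,"ta":38,"ysp":91}
After op 17 (add /lu 40): {"awl":11,"cse":7,"gi":14,"ha":62,"ku":33,"lu":40,"p":37,"ta":38,"ysp":91}
After op 18 (replace /ta 66): {"awl":11,"cse":7,"gi":14,"ha":62,"ku":33,"lu":40,"p":37,"ta":66,"ysp":91}
After op 19 (add /ax 62): {"awl":11,"ax":62,"cse":7,"gi":14,"ha":62,"ku":33,"lu":40,"p":37,"ta":66,"ysp":91}
After op 20 (replace /gi 11): {"awl":11,"ax":62,"cse":7,"gi":11,"ha":62,"ku":33,"lu":40,"p":37,"ta":66,"ysp":91}
Value at /awl: 11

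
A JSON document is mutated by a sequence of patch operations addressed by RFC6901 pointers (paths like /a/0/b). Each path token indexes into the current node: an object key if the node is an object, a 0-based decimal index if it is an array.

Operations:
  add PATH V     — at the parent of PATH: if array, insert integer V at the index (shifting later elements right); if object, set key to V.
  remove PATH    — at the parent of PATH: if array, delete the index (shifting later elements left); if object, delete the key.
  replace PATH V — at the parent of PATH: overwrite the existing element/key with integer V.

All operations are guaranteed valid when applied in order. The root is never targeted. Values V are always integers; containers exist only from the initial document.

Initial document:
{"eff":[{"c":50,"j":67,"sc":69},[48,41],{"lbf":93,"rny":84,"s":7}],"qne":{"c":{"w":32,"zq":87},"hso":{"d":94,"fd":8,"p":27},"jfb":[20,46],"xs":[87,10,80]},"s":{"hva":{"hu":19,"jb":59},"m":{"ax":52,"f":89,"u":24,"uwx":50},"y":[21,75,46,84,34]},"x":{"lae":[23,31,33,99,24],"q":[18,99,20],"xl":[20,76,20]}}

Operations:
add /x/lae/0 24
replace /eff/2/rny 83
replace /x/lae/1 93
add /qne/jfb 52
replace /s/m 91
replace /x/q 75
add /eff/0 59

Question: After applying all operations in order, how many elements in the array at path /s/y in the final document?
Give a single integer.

After op 1 (add /x/lae/0 24): {"eff":[{"c":50,"j":67,"sc":69},[48,41],{"lbf":93,"rny":84,"s":7}],"qne":{"c":{"w":32,"zq":87},"hso":{"d":94,"fd":8,"p":27},"jfb":[20,46],"xs":[87,10,80]},"s":{"hva":{"hu":19,"jb":59},"m":{"ax":52,"f":89,"u":24,"uwx":50},"y":[21,75,46,84,34]},"x":{"lae":[24,23,31,33,99,24],"q":[18,99,20],"xl":[20,76,20]}}
After op 2 (replace /eff/2/rny 83): {"eff":[{"c":50,"j":67,"sc":69},[48,41],{"lbf":93,"rny":83,"s":7}],"qne":{"c":{"w":32,"zq":87},"hso":{"d":94,"fd":8,"p":27},"jfb":[20,46],"xs":[87,10,80]},"s":{"hva":{"hu":19,"jb":59},"m":{"ax":52,"f":89,"u":24,"uwx":50},"y":[21,75,46,84,34]},"x":{"lae":[24,23,31,33,99,24],"q":[18,99,20],"xl":[20,76,20]}}
After op 3 (replace /x/lae/1 93): {"eff":[{"c":50,"j":67,"sc":69},[48,41],{"lbf":93,"rny":83,"s":7}],"qne":{"c":{"w":32,"zq":87},"hso":{"d":94,"fd":8,"p":27},"jfb":[20,46],"xs":[87,10,80]},"s":{"hva":{"hu":19,"jb":59},"m":{"ax":52,"f":89,"u":24,"uwx":50},"y":[21,75,46,84,34]},"x":{"lae":[24,93,31,33,99,24],"q":[18,99,20],"xl":[20,76,20]}}
After op 4 (add /qne/jfb 52): {"eff":[{"c":50,"j":67,"sc":69},[48,41],{"lbf":93,"rny":83,"s":7}],"qne":{"c":{"w":32,"zq":87},"hso":{"d":94,"fd":8,"p":27},"jfb":52,"xs":[87,10,80]},"s":{"hva":{"hu":19,"jb":59},"m":{"ax":52,"f":89,"u":24,"uwx":50},"y":[21,75,46,84,34]},"x":{"lae":[24,93,31,33,99,24],"q":[18,99,20],"xl":[20,76,20]}}
After op 5 (replace /s/m 91): {"eff":[{"c":50,"j":67,"sc":69},[48,41],{"lbf":93,"rny":83,"s":7}],"qne":{"c":{"w":32,"zq":87},"hso":{"d":94,"fd":8,"p":27},"jfb":52,"xs":[87,10,80]},"s":{"hva":{"hu":19,"jb":59},"m":91,"y":[21,75,46,84,34]},"x":{"lae":[24,93,31,33,99,24],"q":[18,99,20],"xl":[20,76,20]}}
After op 6 (replace /x/q 75): {"eff":[{"c":50,"j":67,"sc":69},[48,41],{"lbf":93,"rny":83,"s":7}],"qne":{"c":{"w":32,"zq":87},"hso":{"d":94,"fd":8,"p":27},"jfb":52,"xs":[87,10,80]},"s":{"hva":{"hu":19,"jb":59},"m":91,"y":[21,75,46,84,34]},"x":{"lae":[24,93,31,33,99,24],"q":75,"xl":[20,76,20]}}
After op 7 (add /eff/0 59): {"eff":[59,{"c":50,"j":67,"sc":69},[48,41],{"lbf":93,"rny":83,"s":7}],"qne":{"c":{"w":32,"zq":87},"hso":{"d":94,"fd":8,"p":27},"jfb":52,"xs":[87,10,80]},"s":{"hva":{"hu":19,"jb":59},"m":91,"y":[21,75,46,84,34]},"x":{"lae":[24,93,31,33,99,24],"q":75,"xl":[20,76,20]}}
Size at path /s/y: 5

Answer: 5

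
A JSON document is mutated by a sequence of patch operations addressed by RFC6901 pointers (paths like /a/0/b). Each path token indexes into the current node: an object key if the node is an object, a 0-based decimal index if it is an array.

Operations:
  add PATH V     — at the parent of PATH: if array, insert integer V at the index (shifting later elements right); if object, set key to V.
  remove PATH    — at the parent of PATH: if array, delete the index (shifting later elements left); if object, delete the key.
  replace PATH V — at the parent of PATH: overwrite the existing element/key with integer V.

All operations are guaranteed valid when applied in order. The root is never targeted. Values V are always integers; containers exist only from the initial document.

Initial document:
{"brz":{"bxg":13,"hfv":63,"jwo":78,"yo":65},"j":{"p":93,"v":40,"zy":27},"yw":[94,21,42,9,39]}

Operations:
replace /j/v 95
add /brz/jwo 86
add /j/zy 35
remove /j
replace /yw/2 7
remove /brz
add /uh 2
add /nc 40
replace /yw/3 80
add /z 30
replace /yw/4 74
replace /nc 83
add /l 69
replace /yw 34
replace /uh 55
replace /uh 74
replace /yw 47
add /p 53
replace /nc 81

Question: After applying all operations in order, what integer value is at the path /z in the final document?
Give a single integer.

After op 1 (replace /j/v 95): {"brz":{"bxg":13,"hfv":63,"jwo":78,"yo":65},"j":{"p":93,"v":95,"zy":27},"yw":[94,21,42,9,39]}
After op 2 (add /brz/jwo 86): {"brz":{"bxg":13,"hfv":63,"jwo":86,"yo":65},"j":{"p":93,"v":95,"zy":27},"yw":[94,21,42,9,39]}
After op 3 (add /j/zy 35): {"brz":{"bxg":13,"hfv":63,"jwo":86,"yo":65},"j":{"p":93,"v":95,"zy":35},"yw":[94,21,42,9,39]}
After op 4 (remove /j): {"brz":{"bxg":13,"hfv":63,"jwo":86,"yo":65},"yw":[94,21,42,9,39]}
After op 5 (replace /yw/2 7): {"brz":{"bxg":13,"hfv":63,"jwo":86,"yo":65},"yw":[94,21,7,9,39]}
After op 6 (remove /brz): {"yw":[94,21,7,9,39]}
After op 7 (add /uh 2): {"uh":2,"yw":[94,21,7,9,39]}
After op 8 (add /nc 40): {"nc":40,"uh":2,"yw":[94,21,7,9,39]}
After op 9 (replace /yw/3 80): {"nc":40,"uh":2,"yw":[94,21,7,80,39]}
After op 10 (add /z 30): {"nc":40,"uh":2,"yw":[94,21,7,80,39],"z":30}
After op 11 (replace /yw/4 74): {"nc":40,"uh":2,"yw":[94,21,7,80,74],"z":30}
After op 12 (replace /nc 83): {"nc":83,"uh":2,"yw":[94,21,7,80,74],"z":30}
After op 13 (add /l 69): {"l":69,"nc":83,"uh":2,"yw":[94,21,7,80,74],"z":30}
After op 14 (replace /yw 34): {"l":69,"nc":83,"uh":2,"yw":34,"z":30}
After op 15 (replace /uh 55): {"l":69,"nc":83,"uh":55,"yw":34,"z":30}
After op 16 (replace /uh 74): {"l":69,"nc":83,"uh":74,"yw":34,"z":30}
After op 17 (replace /yw 47): {"l":69,"nc":83,"uh":74,"yw":47,"z":30}
After op 18 (add /p 53): {"l":69,"nc":83,"p":53,"uh":74,"yw":47,"z":30}
After op 19 (replace /nc 81): {"l":69,"nc":81,"p":53,"uh":74,"yw":47,"z":30}
Value at /z: 30

Answer: 30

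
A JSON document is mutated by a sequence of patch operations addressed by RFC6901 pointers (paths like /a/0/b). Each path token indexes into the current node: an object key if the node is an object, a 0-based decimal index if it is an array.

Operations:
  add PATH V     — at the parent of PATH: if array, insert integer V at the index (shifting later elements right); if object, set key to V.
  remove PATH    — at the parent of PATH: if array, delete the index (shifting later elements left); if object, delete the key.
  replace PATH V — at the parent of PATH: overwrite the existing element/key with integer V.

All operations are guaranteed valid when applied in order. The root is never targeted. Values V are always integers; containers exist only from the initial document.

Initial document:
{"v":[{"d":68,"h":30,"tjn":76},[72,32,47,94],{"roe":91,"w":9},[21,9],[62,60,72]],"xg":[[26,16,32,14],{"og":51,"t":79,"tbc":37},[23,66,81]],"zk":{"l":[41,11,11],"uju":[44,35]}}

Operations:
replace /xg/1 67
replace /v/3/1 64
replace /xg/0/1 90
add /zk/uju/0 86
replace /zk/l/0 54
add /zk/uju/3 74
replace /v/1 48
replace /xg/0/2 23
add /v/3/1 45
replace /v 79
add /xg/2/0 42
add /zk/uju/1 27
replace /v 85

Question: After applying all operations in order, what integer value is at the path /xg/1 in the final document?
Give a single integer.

After op 1 (replace /xg/1 67): {"v":[{"d":68,"h":30,"tjn":76},[72,32,47,94],{"roe":91,"w":9},[21,9],[62,60,72]],"xg":[[26,16,32,14],67,[23,66,81]],"zk":{"l":[41,11,11],"uju":[44,35]}}
After op 2 (replace /v/3/1 64): {"v":[{"d":68,"h":30,"tjn":76},[72,32,47,94],{"roe":91,"w":9},[21,64],[62,60,72]],"xg":[[26,16,32,14],67,[23,66,81]],"zk":{"l":[41,11,11],"uju":[44,35]}}
After op 3 (replace /xg/0/1 90): {"v":[{"d":68,"h":30,"tjn":76},[72,32,47,94],{"roe":91,"w":9},[21,64],[62,60,72]],"xg":[[26,90,32,14],67,[23,66,81]],"zk":{"l":[41,11,11],"uju":[44,35]}}
After op 4 (add /zk/uju/0 86): {"v":[{"d":68,"h":30,"tjn":76},[72,32,47,94],{"roe":91,"w":9},[21,64],[62,60,72]],"xg":[[26,90,32,14],67,[23,66,81]],"zk":{"l":[41,11,11],"uju":[86,44,35]}}
After op 5 (replace /zk/l/0 54): {"v":[{"d":68,"h":30,"tjn":76},[72,32,47,94],{"roe":91,"w":9},[21,64],[62,60,72]],"xg":[[26,90,32,14],67,[23,66,81]],"zk":{"l":[54,11,11],"uju":[86,44,35]}}
After op 6 (add /zk/uju/3 74): {"v":[{"d":68,"h":30,"tjn":76},[72,32,47,94],{"roe":91,"w":9},[21,64],[62,60,72]],"xg":[[26,90,32,14],67,[23,66,81]],"zk":{"l":[54,11,11],"uju":[86,44,35,74]}}
After op 7 (replace /v/1 48): {"v":[{"d":68,"h":30,"tjn":76},48,{"roe":91,"w":9},[21,64],[62,60,72]],"xg":[[26,90,32,14],67,[23,66,81]],"zk":{"l":[54,11,11],"uju":[86,44,35,74]}}
After op 8 (replace /xg/0/2 23): {"v":[{"d":68,"h":30,"tjn":76},48,{"roe":91,"w":9},[21,64],[62,60,72]],"xg":[[26,90,23,14],67,[23,66,81]],"zk":{"l":[54,11,11],"uju":[86,44,35,74]}}
After op 9 (add /v/3/1 45): {"v":[{"d":68,"h":30,"tjn":76},48,{"roe":91,"w":9},[21,45,64],[62,60,72]],"xg":[[26,90,23,14],67,[23,66,81]],"zk":{"l":[54,11,11],"uju":[86,44,35,74]}}
After op 10 (replace /v 79): {"v":79,"xg":[[26,90,23,14],67,[23,66,81]],"zk":{"l":[54,11,11],"uju":[86,44,35,74]}}
After op 11 (add /xg/2/0 42): {"v":79,"xg":[[26,90,23,14],67,[42,23,66,81]],"zk":{"l":[54,11,11],"uju":[86,44,35,74]}}
After op 12 (add /zk/uju/1 27): {"v":79,"xg":[[26,90,23,14],67,[42,23,66,81]],"zk":{"l":[54,11,11],"uju":[86,27,44,35,74]}}
After op 13 (replace /v 85): {"v":85,"xg":[[26,90,23,14],67,[42,23,66,81]],"zk":{"l":[54,11,11],"uju":[86,27,44,35,74]}}
Value at /xg/1: 67

Answer: 67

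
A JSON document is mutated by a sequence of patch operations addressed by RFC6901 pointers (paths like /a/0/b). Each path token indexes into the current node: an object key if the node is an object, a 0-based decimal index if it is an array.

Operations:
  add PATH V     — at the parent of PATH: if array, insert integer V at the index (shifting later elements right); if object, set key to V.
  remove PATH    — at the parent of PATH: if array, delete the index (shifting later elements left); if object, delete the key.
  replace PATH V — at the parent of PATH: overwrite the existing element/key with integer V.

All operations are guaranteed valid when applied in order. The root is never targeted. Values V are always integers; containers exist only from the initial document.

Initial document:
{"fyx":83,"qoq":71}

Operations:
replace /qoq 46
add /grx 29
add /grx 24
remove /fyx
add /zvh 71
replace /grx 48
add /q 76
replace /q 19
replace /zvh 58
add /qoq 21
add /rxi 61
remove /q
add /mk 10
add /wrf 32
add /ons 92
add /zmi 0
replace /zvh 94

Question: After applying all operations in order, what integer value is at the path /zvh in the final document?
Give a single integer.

After op 1 (replace /qoq 46): {"fyx":83,"qoq":46}
After op 2 (add /grx 29): {"fyx":83,"grx":29,"qoq":46}
After op 3 (add /grx 24): {"fyx":83,"grx":24,"qoq":46}
After op 4 (remove /fyx): {"grx":24,"qoq":46}
After op 5 (add /zvh 71): {"grx":24,"qoq":46,"zvh":71}
After op 6 (replace /grx 48): {"grx":48,"qoq":46,"zvh":71}
After op 7 (add /q 76): {"grx":48,"q":76,"qoq":46,"zvh":71}
After op 8 (replace /q 19): {"grx":48,"q":19,"qoq":46,"zvh":71}
After op 9 (replace /zvh 58): {"grx":48,"q":19,"qoq":46,"zvh":58}
After op 10 (add /qoq 21): {"grx":48,"q":19,"qoq":21,"zvh":58}
After op 11 (add /rxi 61): {"grx":48,"q":19,"qoq":21,"rxi":61,"zvh":58}
After op 12 (remove /q): {"grx":48,"qoq":21,"rxi":61,"zvh":58}
After op 13 (add /mk 10): {"grx":48,"mk":10,"qoq":21,"rxi":61,"zvh":58}
After op 14 (add /wrf 32): {"grx":48,"mk":10,"qoq":21,"rxi":61,"wrf":32,"zvh":58}
After op 15 (add /ons 92): {"grx":48,"mk":10,"ons":92,"qoq":21,"rxi":61,"wrf":32,"zvh":58}
After op 16 (add /zmi 0): {"grx":48,"mk":10,"ons":92,"qoq":21,"rxi":61,"wrf":32,"zmi":0,"zvh":58}
After op 17 (replace /zvh 94): {"grx":48,"mk":10,"ons":92,"qoq":21,"rxi":61,"wrf":32,"zmi":0,"zvh":94}
Value at /zvh: 94

Answer: 94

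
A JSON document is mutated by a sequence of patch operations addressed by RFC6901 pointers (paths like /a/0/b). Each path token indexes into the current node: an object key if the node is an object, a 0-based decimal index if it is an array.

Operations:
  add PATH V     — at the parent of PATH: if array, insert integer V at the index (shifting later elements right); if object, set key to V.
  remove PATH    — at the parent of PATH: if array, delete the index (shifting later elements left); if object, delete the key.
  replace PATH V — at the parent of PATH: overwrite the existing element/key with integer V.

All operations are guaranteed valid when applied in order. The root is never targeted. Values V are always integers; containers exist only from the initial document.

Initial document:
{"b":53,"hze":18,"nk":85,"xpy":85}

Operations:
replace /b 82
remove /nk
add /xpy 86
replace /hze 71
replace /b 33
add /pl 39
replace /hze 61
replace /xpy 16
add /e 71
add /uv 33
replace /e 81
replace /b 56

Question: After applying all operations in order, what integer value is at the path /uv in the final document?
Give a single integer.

After op 1 (replace /b 82): {"b":82,"hze":18,"nk":85,"xpy":85}
After op 2 (remove /nk): {"b":82,"hze":18,"xpy":85}
After op 3 (add /xpy 86): {"b":82,"hze":18,"xpy":86}
After op 4 (replace /hze 71): {"b":82,"hze":71,"xpy":86}
After op 5 (replace /b 33): {"b":33,"hze":71,"xpy":86}
After op 6 (add /pl 39): {"b":33,"hze":71,"pl":39,"xpy":86}
After op 7 (replace /hze 61): {"b":33,"hze":61,"pl":39,"xpy":86}
After op 8 (replace /xpy 16): {"b":33,"hze":61,"pl":39,"xpy":16}
After op 9 (add /e 71): {"b":33,"e":71,"hze":61,"pl":39,"xpy":16}
After op 10 (add /uv 33): {"b":33,"e":71,"hze":61,"pl":39,"uv":33,"xpy":16}
After op 11 (replace /e 81): {"b":33,"e":81,"hze":61,"pl":39,"uv":33,"xpy":16}
After op 12 (replace /b 56): {"b":56,"e":81,"hze":61,"pl":39,"uv":33,"xpy":16}
Value at /uv: 33

Answer: 33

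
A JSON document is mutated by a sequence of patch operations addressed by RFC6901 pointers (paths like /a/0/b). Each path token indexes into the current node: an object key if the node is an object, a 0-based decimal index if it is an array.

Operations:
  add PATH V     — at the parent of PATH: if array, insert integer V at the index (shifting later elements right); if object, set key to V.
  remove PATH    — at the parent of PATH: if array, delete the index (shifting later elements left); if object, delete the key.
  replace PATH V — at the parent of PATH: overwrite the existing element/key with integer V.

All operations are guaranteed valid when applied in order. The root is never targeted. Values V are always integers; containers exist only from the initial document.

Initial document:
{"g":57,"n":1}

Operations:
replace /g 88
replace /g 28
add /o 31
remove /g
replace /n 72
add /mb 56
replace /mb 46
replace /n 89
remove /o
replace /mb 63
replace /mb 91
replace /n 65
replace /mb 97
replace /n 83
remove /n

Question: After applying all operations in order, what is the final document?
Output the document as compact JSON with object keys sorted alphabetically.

After op 1 (replace /g 88): {"g":88,"n":1}
After op 2 (replace /g 28): {"g":28,"n":1}
After op 3 (add /o 31): {"g":28,"n":1,"o":31}
After op 4 (remove /g): {"n":1,"o":31}
After op 5 (replace /n 72): {"n":72,"o":31}
After op 6 (add /mb 56): {"mb":56,"n":72,"o":31}
After op 7 (replace /mb 46): {"mb":46,"n":72,"o":31}
After op 8 (replace /n 89): {"mb":46,"n":89,"o":31}
After op 9 (remove /o): {"mb":46,"n":89}
After op 10 (replace /mb 63): {"mb":63,"n":89}
After op 11 (replace /mb 91): {"mb":91,"n":89}
After op 12 (replace /n 65): {"mb":91,"n":65}
After op 13 (replace /mb 97): {"mb":97,"n":65}
After op 14 (replace /n 83): {"mb":97,"n":83}
After op 15 (remove /n): {"mb":97}

Answer: {"mb":97}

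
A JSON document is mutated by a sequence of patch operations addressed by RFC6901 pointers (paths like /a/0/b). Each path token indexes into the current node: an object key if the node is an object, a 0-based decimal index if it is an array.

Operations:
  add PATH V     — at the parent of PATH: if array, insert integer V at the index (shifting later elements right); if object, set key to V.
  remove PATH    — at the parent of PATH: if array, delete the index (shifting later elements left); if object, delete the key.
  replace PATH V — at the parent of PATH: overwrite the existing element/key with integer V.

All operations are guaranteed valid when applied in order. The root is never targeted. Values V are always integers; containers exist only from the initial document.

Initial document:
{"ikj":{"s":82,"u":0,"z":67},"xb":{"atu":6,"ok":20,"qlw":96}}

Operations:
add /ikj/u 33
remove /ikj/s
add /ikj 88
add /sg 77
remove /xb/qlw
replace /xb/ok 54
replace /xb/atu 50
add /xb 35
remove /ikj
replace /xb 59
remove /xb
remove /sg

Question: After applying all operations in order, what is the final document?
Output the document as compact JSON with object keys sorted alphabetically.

After op 1 (add /ikj/u 33): {"ikj":{"s":82,"u":33,"z":67},"xb":{"atu":6,"ok":20,"qlw":96}}
After op 2 (remove /ikj/s): {"ikj":{"u":33,"z":67},"xb":{"atu":6,"ok":20,"qlw":96}}
After op 3 (add /ikj 88): {"ikj":88,"xb":{"atu":6,"ok":20,"qlw":96}}
After op 4 (add /sg 77): {"ikj":88,"sg":77,"xb":{"atu":6,"ok":20,"qlw":96}}
After op 5 (remove /xb/qlw): {"ikj":88,"sg":77,"xb":{"atu":6,"ok":20}}
After op 6 (replace /xb/ok 54): {"ikj":88,"sg":77,"xb":{"atu":6,"ok":54}}
After op 7 (replace /xb/atu 50): {"ikj":88,"sg":77,"xb":{"atu":50,"ok":54}}
After op 8 (add /xb 35): {"ikj":88,"sg":77,"xb":35}
After op 9 (remove /ikj): {"sg":77,"xb":35}
After op 10 (replace /xb 59): {"sg":77,"xb":59}
After op 11 (remove /xb): {"sg":77}
After op 12 (remove /sg): {}

Answer: {}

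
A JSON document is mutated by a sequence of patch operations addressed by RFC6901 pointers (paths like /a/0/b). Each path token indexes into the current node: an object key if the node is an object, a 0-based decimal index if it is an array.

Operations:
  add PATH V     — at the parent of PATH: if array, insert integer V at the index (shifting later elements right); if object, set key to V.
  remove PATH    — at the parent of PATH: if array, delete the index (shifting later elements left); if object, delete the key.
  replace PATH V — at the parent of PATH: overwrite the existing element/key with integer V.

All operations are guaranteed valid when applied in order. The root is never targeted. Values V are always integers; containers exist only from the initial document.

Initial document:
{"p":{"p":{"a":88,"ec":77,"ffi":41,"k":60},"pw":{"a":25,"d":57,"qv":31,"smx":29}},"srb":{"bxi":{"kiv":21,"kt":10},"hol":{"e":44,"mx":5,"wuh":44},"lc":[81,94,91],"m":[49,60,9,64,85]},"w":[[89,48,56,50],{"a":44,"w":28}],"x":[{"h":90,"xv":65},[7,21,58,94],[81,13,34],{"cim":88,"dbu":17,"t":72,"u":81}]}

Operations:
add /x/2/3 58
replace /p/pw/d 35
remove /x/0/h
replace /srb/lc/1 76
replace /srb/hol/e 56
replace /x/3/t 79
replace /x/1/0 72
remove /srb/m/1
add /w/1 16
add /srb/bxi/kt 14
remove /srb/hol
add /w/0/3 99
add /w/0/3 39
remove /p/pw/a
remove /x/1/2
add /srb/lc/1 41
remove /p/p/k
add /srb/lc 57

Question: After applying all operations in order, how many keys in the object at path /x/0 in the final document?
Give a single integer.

After op 1 (add /x/2/3 58): {"p":{"p":{"a":88,"ec":77,"ffi":41,"k":60},"pw":{"a":25,"d":57,"qv":31,"smx":29}},"srb":{"bxi":{"kiv":21,"kt":10},"hol":{"e":44,"mx":5,"wuh":44},"lc":[81,94,91],"m":[49,60,9,64,85]},"w":[[89,48,56,50],{"a":44,"w":28}],"x":[{"h":90,"xv":65},[7,21,58,94],[81,13,34,58],{"cim":88,"dbu":17,"t":72,"u":81}]}
After op 2 (replace /p/pw/d 35): {"p":{"p":{"a":88,"ec":77,"ffi":41,"k":60},"pw":{"a":25,"d":35,"qv":31,"smx":29}},"srb":{"bxi":{"kiv":21,"kt":10},"hol":{"e":44,"mx":5,"wuh":44},"lc":[81,94,91],"m":[49,60,9,64,85]},"w":[[89,48,56,50],{"a":44,"w":28}],"x":[{"h":90,"xv":65},[7,21,58,94],[81,13,34,58],{"cim":88,"dbu":17,"t":72,"u":81}]}
After op 3 (remove /x/0/h): {"p":{"p":{"a":88,"ec":77,"ffi":41,"k":60},"pw":{"a":25,"d":35,"qv":31,"smx":29}},"srb":{"bxi":{"kiv":21,"kt":10},"hol":{"e":44,"mx":5,"wuh":44},"lc":[81,94,91],"m":[49,60,9,64,85]},"w":[[89,48,56,50],{"a":44,"w":28}],"x":[{"xv":65},[7,21,58,94],[81,13,34,58],{"cim":88,"dbu":17,"t":72,"u":81}]}
After op 4 (replace /srb/lc/1 76): {"p":{"p":{"a":88,"ec":77,"ffi":41,"k":60},"pw":{"a":25,"d":35,"qv":31,"smx":29}},"srb":{"bxi":{"kiv":21,"kt":10},"hol":{"e":44,"mx":5,"wuh":44},"lc":[81,76,91],"m":[49,60,9,64,85]},"w":[[89,48,56,50],{"a":44,"w":28}],"x":[{"xv":65},[7,21,58,94],[81,13,34,58],{"cim":88,"dbu":17,"t":72,"u":81}]}
After op 5 (replace /srb/hol/e 56): {"p":{"p":{"a":88,"ec":77,"ffi":41,"k":60},"pw":{"a":25,"d":35,"qv":31,"smx":29}},"srb":{"bxi":{"kiv":21,"kt":10},"hol":{"e":56,"mx":5,"wuh":44},"lc":[81,76,91],"m":[49,60,9,64,85]},"w":[[89,48,56,50],{"a":44,"w":28}],"x":[{"xv":65},[7,21,58,94],[81,13,34,58],{"cim":88,"dbu":17,"t":72,"u":81}]}
After op 6 (replace /x/3/t 79): {"p":{"p":{"a":88,"ec":77,"ffi":41,"k":60},"pw":{"a":25,"d":35,"qv":31,"smx":29}},"srb":{"bxi":{"kiv":21,"kt":10},"hol":{"e":56,"mx":5,"wuh":44},"lc":[81,76,91],"m":[49,60,9,64,85]},"w":[[89,48,56,50],{"a":44,"w":28}],"x":[{"xv":65},[7,21,58,94],[81,13,34,58],{"cim":88,"dbu":17,"t":79,"u":81}]}
After op 7 (replace /x/1/0 72): {"p":{"p":{"a":88,"ec":77,"ffi":41,"k":60},"pw":{"a":25,"d":35,"qv":31,"smx":29}},"srb":{"bxi":{"kiv":21,"kt":10},"hol":{"e":56,"mx":5,"wuh":44},"lc":[81,76,91],"m":[49,60,9,64,85]},"w":[[89,48,56,50],{"a":44,"w":28}],"x":[{"xv":65},[72,21,58,94],[81,13,34,58],{"cim":88,"dbu":17,"t":79,"u":81}]}
After op 8 (remove /srb/m/1): {"p":{"p":{"a":88,"ec":77,"ffi":41,"k":60},"pw":{"a":25,"d":35,"qv":31,"smx":29}},"srb":{"bxi":{"kiv":21,"kt":10},"hol":{"e":56,"mx":5,"wuh":44},"lc":[81,76,91],"m":[49,9,64,85]},"w":[[89,48,56,50],{"a":44,"w":28}],"x":[{"xv":65},[72,21,58,94],[81,13,34,58],{"cim":88,"dbu":17,"t":79,"u":81}]}
After op 9 (add /w/1 16): {"p":{"p":{"a":88,"ec":77,"ffi":41,"k":60},"pw":{"a":25,"d":35,"qv":31,"smx":29}},"srb":{"bxi":{"kiv":21,"kt":10},"hol":{"e":56,"mx":5,"wuh":44},"lc":[81,76,91],"m":[49,9,64,85]},"w":[[89,48,56,50],16,{"a":44,"w":28}],"x":[{"xv":65},[72,21,58,94],[81,13,34,58],{"cim":88,"dbu":17,"t":79,"u":81}]}
After op 10 (add /srb/bxi/kt 14): {"p":{"p":{"a":88,"ec":77,"ffi":41,"k":60},"pw":{"a":25,"d":35,"qv":31,"smx":29}},"srb":{"bxi":{"kiv":21,"kt":14},"hol":{"e":56,"mx":5,"wuh":44},"lc":[81,76,91],"m":[49,9,64,85]},"w":[[89,48,56,50],16,{"a":44,"w":28}],"x":[{"xv":65},[72,21,58,94],[81,13,34,58],{"cim":88,"dbu":17,"t":79,"u":81}]}
After op 11 (remove /srb/hol): {"p":{"p":{"a":88,"ec":77,"ffi":41,"k":60},"pw":{"a":25,"d":35,"qv":31,"smx":29}},"srb":{"bxi":{"kiv":21,"kt":14},"lc":[81,76,91],"m":[49,9,64,85]},"w":[[89,48,56,50],16,{"a":44,"w":28}],"x":[{"xv":65},[72,21,58,94],[81,13,34,58],{"cim":88,"dbu":17,"t":79,"u":81}]}
After op 12 (add /w/0/3 99): {"p":{"p":{"a":88,"ec":77,"ffi":41,"k":60},"pw":{"a":25,"d":35,"qv":31,"smx":29}},"srb":{"bxi":{"kiv":21,"kt":14},"lc":[81,76,91],"m":[49,9,64,85]},"w":[[89,48,56,99,50],16,{"a":44,"w":28}],"x":[{"xv":65},[72,21,58,94],[81,13,34,58],{"cim":88,"dbu":17,"t":79,"u":81}]}
After op 13 (add /w/0/3 39): {"p":{"p":{"a":88,"ec":77,"ffi":41,"k":60},"pw":{"a":25,"d":35,"qv":31,"smx":29}},"srb":{"bxi":{"kiv":21,"kt":14},"lc":[81,76,91],"m":[49,9,64,85]},"w":[[89,48,56,39,99,50],16,{"a":44,"w":28}],"x":[{"xv":65},[72,21,58,94],[81,13,34,58],{"cim":88,"dbu":17,"t":79,"u":81}]}
After op 14 (remove /p/pw/a): {"p":{"p":{"a":88,"ec":77,"ffi":41,"k":60},"pw":{"d":35,"qv":31,"smx":29}},"srb":{"bxi":{"kiv":21,"kt":14},"lc":[81,76,91],"m":[49,9,64,85]},"w":[[89,48,56,39,99,50],16,{"a":44,"w":28}],"x":[{"xv":65},[72,21,58,94],[81,13,34,58],{"cim":88,"dbu":17,"t":79,"u":81}]}
After op 15 (remove /x/1/2): {"p":{"p":{"a":88,"ec":77,"ffi":41,"k":60},"pw":{"d":35,"qv":31,"smx":29}},"srb":{"bxi":{"kiv":21,"kt":14},"lc":[81,76,91],"m":[49,9,64,85]},"w":[[89,48,56,39,99,50],16,{"a":44,"w":28}],"x":[{"xv":65},[72,21,94],[81,13,34,58],{"cim":88,"dbu":17,"t":79,"u":81}]}
After op 16 (add /srb/lc/1 41): {"p":{"p":{"a":88,"ec":77,"ffi":41,"k":60},"pw":{"d":35,"qv":31,"smx":29}},"srb":{"bxi":{"kiv":21,"kt":14},"lc":[81,41,76,91],"m":[49,9,64,85]},"w":[[89,48,56,39,99,50],16,{"a":44,"w":28}],"x":[{"xv":65},[72,21,94],[81,13,34,58],{"cim":88,"dbu":17,"t":79,"u":81}]}
After op 17 (remove /p/p/k): {"p":{"p":{"a":88,"ec":77,"ffi":41},"pw":{"d":35,"qv":31,"smx":29}},"srb":{"bxi":{"kiv":21,"kt":14},"lc":[81,41,76,91],"m":[49,9,64,85]},"w":[[89,48,56,39,99,50],16,{"a":44,"w":28}],"x":[{"xv":65},[72,21,94],[81,13,34,58],{"cim":88,"dbu":17,"t":79,"u":81}]}
After op 18 (add /srb/lc 57): {"p":{"p":{"a":88,"ec":77,"ffi":41},"pw":{"d":35,"qv":31,"smx":29}},"srb":{"bxi":{"kiv":21,"kt":14},"lc":57,"m":[49,9,64,85]},"w":[[89,48,56,39,99,50],16,{"a":44,"w":28}],"x":[{"xv":65},[72,21,94],[81,13,34,58],{"cim":88,"dbu":17,"t":79,"u":81}]}
Size at path /x/0: 1

Answer: 1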